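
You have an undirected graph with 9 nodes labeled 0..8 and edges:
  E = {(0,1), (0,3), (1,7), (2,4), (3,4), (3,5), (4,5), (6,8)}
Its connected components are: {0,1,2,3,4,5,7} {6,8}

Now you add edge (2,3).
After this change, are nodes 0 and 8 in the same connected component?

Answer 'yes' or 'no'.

Initial components: {0,1,2,3,4,5,7} {6,8}
Adding edge (2,3): both already in same component {0,1,2,3,4,5,7}. No change.
New components: {0,1,2,3,4,5,7} {6,8}
Are 0 and 8 in the same component? no

Answer: no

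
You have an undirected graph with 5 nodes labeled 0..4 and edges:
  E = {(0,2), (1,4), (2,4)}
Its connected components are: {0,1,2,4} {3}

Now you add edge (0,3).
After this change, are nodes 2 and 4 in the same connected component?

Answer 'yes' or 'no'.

Initial components: {0,1,2,4} {3}
Adding edge (0,3): merges {0,1,2,4} and {3}.
New components: {0,1,2,3,4}
Are 2 and 4 in the same component? yes

Answer: yes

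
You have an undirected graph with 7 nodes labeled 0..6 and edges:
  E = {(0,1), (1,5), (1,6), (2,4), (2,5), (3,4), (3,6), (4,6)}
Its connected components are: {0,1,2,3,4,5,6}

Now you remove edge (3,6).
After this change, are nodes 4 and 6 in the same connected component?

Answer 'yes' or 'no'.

Answer: yes

Derivation:
Initial components: {0,1,2,3,4,5,6}
Removing edge (3,6): not a bridge — component count unchanged at 1.
New components: {0,1,2,3,4,5,6}
Are 4 and 6 in the same component? yes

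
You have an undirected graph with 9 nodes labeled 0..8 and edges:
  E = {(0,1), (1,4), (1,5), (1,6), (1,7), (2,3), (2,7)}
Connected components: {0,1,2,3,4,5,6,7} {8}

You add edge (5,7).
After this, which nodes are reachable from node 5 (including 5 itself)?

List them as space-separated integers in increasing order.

Before: nodes reachable from 5: {0,1,2,3,4,5,6,7}
Adding (5,7): both endpoints already in same component. Reachability from 5 unchanged.
After: nodes reachable from 5: {0,1,2,3,4,5,6,7}

Answer: 0 1 2 3 4 5 6 7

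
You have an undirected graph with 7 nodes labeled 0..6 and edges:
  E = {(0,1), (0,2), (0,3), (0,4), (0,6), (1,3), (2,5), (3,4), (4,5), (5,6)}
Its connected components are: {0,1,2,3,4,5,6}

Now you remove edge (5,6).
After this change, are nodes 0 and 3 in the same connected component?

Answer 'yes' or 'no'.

Answer: yes

Derivation:
Initial components: {0,1,2,3,4,5,6}
Removing edge (5,6): not a bridge — component count unchanged at 1.
New components: {0,1,2,3,4,5,6}
Are 0 and 3 in the same component? yes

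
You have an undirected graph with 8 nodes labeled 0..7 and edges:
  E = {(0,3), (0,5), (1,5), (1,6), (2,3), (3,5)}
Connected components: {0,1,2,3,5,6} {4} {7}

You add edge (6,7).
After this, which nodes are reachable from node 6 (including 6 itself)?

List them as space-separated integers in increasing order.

Before: nodes reachable from 6: {0,1,2,3,5,6}
Adding (6,7): merges 6's component with another. Reachability grows.
After: nodes reachable from 6: {0,1,2,3,5,6,7}

Answer: 0 1 2 3 5 6 7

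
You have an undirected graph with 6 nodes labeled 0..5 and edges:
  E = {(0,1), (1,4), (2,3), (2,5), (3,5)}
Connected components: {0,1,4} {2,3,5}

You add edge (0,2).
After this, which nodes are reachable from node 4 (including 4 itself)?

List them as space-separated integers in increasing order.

Answer: 0 1 2 3 4 5

Derivation:
Before: nodes reachable from 4: {0,1,4}
Adding (0,2): merges 4's component with another. Reachability grows.
After: nodes reachable from 4: {0,1,2,3,4,5}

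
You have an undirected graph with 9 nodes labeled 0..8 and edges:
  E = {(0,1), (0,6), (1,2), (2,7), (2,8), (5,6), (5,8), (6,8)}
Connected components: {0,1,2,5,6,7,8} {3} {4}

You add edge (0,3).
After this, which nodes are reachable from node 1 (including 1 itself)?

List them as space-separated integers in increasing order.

Answer: 0 1 2 3 5 6 7 8

Derivation:
Before: nodes reachable from 1: {0,1,2,5,6,7,8}
Adding (0,3): merges 1's component with another. Reachability grows.
After: nodes reachable from 1: {0,1,2,3,5,6,7,8}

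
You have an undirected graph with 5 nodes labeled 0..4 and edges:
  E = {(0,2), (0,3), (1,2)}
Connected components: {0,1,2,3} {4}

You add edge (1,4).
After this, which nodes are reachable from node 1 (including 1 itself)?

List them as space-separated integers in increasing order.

Answer: 0 1 2 3 4

Derivation:
Before: nodes reachable from 1: {0,1,2,3}
Adding (1,4): merges 1's component with another. Reachability grows.
After: nodes reachable from 1: {0,1,2,3,4}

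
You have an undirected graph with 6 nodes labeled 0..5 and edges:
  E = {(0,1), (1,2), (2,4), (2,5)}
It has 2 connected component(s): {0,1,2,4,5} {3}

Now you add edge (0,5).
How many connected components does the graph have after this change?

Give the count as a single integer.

Initial component count: 2
Add (0,5): endpoints already in same component. Count unchanged: 2.
New component count: 2

Answer: 2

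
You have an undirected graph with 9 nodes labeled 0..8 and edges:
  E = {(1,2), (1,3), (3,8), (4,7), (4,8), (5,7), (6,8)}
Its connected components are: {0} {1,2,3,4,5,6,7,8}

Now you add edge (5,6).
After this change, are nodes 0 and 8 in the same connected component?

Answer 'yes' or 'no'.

Answer: no

Derivation:
Initial components: {0} {1,2,3,4,5,6,7,8}
Adding edge (5,6): both already in same component {1,2,3,4,5,6,7,8}. No change.
New components: {0} {1,2,3,4,5,6,7,8}
Are 0 and 8 in the same component? no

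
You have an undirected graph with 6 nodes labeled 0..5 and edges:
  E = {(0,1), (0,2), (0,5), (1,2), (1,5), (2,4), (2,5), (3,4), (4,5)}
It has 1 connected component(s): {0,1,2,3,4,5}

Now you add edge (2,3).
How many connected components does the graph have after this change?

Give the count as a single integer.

Initial component count: 1
Add (2,3): endpoints already in same component. Count unchanged: 1.
New component count: 1

Answer: 1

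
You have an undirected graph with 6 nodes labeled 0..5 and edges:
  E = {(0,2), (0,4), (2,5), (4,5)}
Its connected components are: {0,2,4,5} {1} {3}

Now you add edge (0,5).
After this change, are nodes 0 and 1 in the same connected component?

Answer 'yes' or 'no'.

Initial components: {0,2,4,5} {1} {3}
Adding edge (0,5): both already in same component {0,2,4,5}. No change.
New components: {0,2,4,5} {1} {3}
Are 0 and 1 in the same component? no

Answer: no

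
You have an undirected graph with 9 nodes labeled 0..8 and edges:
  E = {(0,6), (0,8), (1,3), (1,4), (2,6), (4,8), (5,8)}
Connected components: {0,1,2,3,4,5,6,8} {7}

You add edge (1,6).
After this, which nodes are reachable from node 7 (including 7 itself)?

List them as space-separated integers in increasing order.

Answer: 7

Derivation:
Before: nodes reachable from 7: {7}
Adding (1,6): both endpoints already in same component. Reachability from 7 unchanged.
After: nodes reachable from 7: {7}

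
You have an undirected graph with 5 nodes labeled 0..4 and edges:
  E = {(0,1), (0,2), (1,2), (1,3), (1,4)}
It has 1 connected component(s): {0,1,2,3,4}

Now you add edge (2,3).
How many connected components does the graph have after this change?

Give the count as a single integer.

Initial component count: 1
Add (2,3): endpoints already in same component. Count unchanged: 1.
New component count: 1

Answer: 1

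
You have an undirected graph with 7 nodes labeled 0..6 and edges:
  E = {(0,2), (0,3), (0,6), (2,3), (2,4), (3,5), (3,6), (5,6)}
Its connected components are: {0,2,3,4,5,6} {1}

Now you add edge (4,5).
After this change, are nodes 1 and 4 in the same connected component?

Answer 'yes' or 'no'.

Answer: no

Derivation:
Initial components: {0,2,3,4,5,6} {1}
Adding edge (4,5): both already in same component {0,2,3,4,5,6}. No change.
New components: {0,2,3,4,5,6} {1}
Are 1 and 4 in the same component? no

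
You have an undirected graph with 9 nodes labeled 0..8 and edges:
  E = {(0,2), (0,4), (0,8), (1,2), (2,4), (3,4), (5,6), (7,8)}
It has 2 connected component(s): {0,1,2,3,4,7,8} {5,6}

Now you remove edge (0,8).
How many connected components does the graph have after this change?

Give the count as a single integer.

Initial component count: 2
Remove (0,8): it was a bridge. Count increases: 2 -> 3.
  After removal, components: {0,1,2,3,4} {5,6} {7,8}
New component count: 3

Answer: 3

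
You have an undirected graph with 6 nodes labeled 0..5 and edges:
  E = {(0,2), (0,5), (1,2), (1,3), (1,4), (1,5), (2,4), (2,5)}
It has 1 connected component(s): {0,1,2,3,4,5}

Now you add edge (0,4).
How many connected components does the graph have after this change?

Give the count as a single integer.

Initial component count: 1
Add (0,4): endpoints already in same component. Count unchanged: 1.
New component count: 1

Answer: 1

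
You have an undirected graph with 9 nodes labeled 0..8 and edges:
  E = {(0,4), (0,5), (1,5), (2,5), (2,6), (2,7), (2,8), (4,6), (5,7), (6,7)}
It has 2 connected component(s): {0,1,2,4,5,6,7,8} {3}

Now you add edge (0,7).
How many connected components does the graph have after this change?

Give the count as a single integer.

Initial component count: 2
Add (0,7): endpoints already in same component. Count unchanged: 2.
New component count: 2

Answer: 2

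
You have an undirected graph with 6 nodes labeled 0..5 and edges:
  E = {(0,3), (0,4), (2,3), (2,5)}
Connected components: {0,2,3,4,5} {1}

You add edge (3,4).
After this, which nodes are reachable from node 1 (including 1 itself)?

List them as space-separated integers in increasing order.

Answer: 1

Derivation:
Before: nodes reachable from 1: {1}
Adding (3,4): both endpoints already in same component. Reachability from 1 unchanged.
After: nodes reachable from 1: {1}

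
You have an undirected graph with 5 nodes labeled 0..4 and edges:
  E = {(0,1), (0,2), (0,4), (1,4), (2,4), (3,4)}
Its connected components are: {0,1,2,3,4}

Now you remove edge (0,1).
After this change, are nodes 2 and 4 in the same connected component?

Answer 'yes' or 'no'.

Answer: yes

Derivation:
Initial components: {0,1,2,3,4}
Removing edge (0,1): not a bridge — component count unchanged at 1.
New components: {0,1,2,3,4}
Are 2 and 4 in the same component? yes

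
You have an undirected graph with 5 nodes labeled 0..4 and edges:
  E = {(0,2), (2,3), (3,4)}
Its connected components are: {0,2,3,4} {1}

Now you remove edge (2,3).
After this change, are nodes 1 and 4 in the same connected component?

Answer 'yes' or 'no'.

Answer: no

Derivation:
Initial components: {0,2,3,4} {1}
Removing edge (2,3): it was a bridge — component count 2 -> 3.
New components: {0,2} {1} {3,4}
Are 1 and 4 in the same component? no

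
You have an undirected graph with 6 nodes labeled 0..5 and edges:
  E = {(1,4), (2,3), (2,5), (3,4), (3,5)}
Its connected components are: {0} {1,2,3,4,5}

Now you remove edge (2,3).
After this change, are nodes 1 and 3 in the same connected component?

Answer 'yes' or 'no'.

Answer: yes

Derivation:
Initial components: {0} {1,2,3,4,5}
Removing edge (2,3): not a bridge — component count unchanged at 2.
New components: {0} {1,2,3,4,5}
Are 1 and 3 in the same component? yes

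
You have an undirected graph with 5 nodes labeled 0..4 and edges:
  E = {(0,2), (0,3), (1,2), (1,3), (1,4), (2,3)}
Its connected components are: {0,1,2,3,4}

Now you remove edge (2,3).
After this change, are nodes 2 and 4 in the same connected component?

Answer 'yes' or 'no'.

Initial components: {0,1,2,3,4}
Removing edge (2,3): not a bridge — component count unchanged at 1.
New components: {0,1,2,3,4}
Are 2 and 4 in the same component? yes

Answer: yes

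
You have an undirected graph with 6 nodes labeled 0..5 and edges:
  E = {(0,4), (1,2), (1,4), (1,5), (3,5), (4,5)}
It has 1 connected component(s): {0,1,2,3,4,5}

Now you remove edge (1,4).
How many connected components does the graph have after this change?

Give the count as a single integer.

Answer: 1

Derivation:
Initial component count: 1
Remove (1,4): not a bridge. Count unchanged: 1.
  After removal, components: {0,1,2,3,4,5}
New component count: 1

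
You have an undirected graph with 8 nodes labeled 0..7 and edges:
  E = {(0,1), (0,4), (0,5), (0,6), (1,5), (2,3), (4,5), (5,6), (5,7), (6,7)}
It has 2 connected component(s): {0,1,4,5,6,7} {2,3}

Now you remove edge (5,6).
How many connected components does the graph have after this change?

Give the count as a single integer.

Answer: 2

Derivation:
Initial component count: 2
Remove (5,6): not a bridge. Count unchanged: 2.
  After removal, components: {0,1,4,5,6,7} {2,3}
New component count: 2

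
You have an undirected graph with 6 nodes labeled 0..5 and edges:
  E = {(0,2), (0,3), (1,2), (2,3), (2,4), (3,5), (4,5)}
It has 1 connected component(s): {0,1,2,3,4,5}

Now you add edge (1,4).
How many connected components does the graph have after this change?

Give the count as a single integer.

Initial component count: 1
Add (1,4): endpoints already in same component. Count unchanged: 1.
New component count: 1

Answer: 1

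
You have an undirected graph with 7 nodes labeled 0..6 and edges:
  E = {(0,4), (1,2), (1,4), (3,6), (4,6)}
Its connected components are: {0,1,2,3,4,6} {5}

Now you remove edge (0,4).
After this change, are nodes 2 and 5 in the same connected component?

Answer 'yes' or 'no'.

Initial components: {0,1,2,3,4,6} {5}
Removing edge (0,4): it was a bridge — component count 2 -> 3.
New components: {0} {1,2,3,4,6} {5}
Are 2 and 5 in the same component? no

Answer: no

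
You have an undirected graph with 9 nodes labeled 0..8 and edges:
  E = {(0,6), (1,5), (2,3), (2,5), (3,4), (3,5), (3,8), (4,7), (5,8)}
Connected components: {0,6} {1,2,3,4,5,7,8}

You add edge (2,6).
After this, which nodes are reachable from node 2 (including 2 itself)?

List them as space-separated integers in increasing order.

Before: nodes reachable from 2: {1,2,3,4,5,7,8}
Adding (2,6): merges 2's component with another. Reachability grows.
After: nodes reachable from 2: {0,1,2,3,4,5,6,7,8}

Answer: 0 1 2 3 4 5 6 7 8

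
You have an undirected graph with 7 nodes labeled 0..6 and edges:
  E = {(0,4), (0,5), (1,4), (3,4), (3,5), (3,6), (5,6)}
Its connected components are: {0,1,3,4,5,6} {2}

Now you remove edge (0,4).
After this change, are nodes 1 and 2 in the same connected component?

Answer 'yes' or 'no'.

Answer: no

Derivation:
Initial components: {0,1,3,4,5,6} {2}
Removing edge (0,4): not a bridge — component count unchanged at 2.
New components: {0,1,3,4,5,6} {2}
Are 1 and 2 in the same component? no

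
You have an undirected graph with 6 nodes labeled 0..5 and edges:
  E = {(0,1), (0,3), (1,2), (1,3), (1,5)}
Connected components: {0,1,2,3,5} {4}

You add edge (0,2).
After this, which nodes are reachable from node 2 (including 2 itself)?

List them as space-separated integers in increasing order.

Answer: 0 1 2 3 5

Derivation:
Before: nodes reachable from 2: {0,1,2,3,5}
Adding (0,2): both endpoints already in same component. Reachability from 2 unchanged.
After: nodes reachable from 2: {0,1,2,3,5}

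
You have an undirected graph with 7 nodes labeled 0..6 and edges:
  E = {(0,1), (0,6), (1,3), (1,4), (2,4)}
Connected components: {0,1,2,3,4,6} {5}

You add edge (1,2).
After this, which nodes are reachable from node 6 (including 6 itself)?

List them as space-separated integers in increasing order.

Answer: 0 1 2 3 4 6

Derivation:
Before: nodes reachable from 6: {0,1,2,3,4,6}
Adding (1,2): both endpoints already in same component. Reachability from 6 unchanged.
After: nodes reachable from 6: {0,1,2,3,4,6}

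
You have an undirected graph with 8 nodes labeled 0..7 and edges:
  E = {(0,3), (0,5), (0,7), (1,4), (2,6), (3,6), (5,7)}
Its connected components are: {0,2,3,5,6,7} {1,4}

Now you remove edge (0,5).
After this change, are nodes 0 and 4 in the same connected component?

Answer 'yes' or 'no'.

Answer: no

Derivation:
Initial components: {0,2,3,5,6,7} {1,4}
Removing edge (0,5): not a bridge — component count unchanged at 2.
New components: {0,2,3,5,6,7} {1,4}
Are 0 and 4 in the same component? no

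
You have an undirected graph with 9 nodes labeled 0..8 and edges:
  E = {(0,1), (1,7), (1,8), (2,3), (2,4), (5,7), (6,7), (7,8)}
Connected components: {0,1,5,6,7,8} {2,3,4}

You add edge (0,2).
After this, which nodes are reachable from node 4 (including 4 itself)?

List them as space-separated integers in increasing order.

Before: nodes reachable from 4: {2,3,4}
Adding (0,2): merges 4's component with another. Reachability grows.
After: nodes reachable from 4: {0,1,2,3,4,5,6,7,8}

Answer: 0 1 2 3 4 5 6 7 8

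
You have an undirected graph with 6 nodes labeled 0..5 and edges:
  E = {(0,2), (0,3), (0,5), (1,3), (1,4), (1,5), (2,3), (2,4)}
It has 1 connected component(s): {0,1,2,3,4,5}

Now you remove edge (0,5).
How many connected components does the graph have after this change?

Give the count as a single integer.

Answer: 1

Derivation:
Initial component count: 1
Remove (0,5): not a bridge. Count unchanged: 1.
  After removal, components: {0,1,2,3,4,5}
New component count: 1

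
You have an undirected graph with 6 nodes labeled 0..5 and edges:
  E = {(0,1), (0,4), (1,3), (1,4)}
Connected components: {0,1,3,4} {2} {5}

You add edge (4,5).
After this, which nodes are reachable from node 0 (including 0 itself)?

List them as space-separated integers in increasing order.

Answer: 0 1 3 4 5

Derivation:
Before: nodes reachable from 0: {0,1,3,4}
Adding (4,5): merges 0's component with another. Reachability grows.
After: nodes reachable from 0: {0,1,3,4,5}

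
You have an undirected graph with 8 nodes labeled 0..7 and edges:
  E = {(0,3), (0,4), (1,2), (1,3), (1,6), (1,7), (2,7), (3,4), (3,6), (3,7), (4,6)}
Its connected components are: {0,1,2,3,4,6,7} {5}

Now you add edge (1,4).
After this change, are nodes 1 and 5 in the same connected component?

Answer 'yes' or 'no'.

Initial components: {0,1,2,3,4,6,7} {5}
Adding edge (1,4): both already in same component {0,1,2,3,4,6,7}. No change.
New components: {0,1,2,3,4,6,7} {5}
Are 1 and 5 in the same component? no

Answer: no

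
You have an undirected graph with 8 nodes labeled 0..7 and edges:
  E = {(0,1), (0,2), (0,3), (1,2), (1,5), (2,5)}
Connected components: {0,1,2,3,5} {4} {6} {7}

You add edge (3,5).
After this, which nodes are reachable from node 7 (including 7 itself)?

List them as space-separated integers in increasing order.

Before: nodes reachable from 7: {7}
Adding (3,5): both endpoints already in same component. Reachability from 7 unchanged.
After: nodes reachable from 7: {7}

Answer: 7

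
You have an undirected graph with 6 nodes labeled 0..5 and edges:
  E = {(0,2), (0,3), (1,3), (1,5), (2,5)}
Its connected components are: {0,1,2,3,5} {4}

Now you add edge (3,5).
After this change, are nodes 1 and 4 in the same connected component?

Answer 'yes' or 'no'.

Answer: no

Derivation:
Initial components: {0,1,2,3,5} {4}
Adding edge (3,5): both already in same component {0,1,2,3,5}. No change.
New components: {0,1,2,3,5} {4}
Are 1 and 4 in the same component? no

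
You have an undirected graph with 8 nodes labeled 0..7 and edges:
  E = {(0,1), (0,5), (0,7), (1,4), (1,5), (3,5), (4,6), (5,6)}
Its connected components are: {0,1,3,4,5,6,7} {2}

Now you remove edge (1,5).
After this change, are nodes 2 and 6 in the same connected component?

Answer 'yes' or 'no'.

Initial components: {0,1,3,4,5,6,7} {2}
Removing edge (1,5): not a bridge — component count unchanged at 2.
New components: {0,1,3,4,5,6,7} {2}
Are 2 and 6 in the same component? no

Answer: no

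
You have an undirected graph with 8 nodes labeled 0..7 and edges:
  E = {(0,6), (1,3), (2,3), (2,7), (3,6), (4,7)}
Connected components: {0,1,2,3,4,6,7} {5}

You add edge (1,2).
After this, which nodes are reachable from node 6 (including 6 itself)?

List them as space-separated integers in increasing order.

Answer: 0 1 2 3 4 6 7

Derivation:
Before: nodes reachable from 6: {0,1,2,3,4,6,7}
Adding (1,2): both endpoints already in same component. Reachability from 6 unchanged.
After: nodes reachable from 6: {0,1,2,3,4,6,7}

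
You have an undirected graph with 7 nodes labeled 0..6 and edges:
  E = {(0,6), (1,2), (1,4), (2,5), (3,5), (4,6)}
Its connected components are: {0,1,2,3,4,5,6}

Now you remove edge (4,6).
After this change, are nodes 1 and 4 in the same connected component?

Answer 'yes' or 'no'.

Answer: yes

Derivation:
Initial components: {0,1,2,3,4,5,6}
Removing edge (4,6): it was a bridge — component count 1 -> 2.
New components: {0,6} {1,2,3,4,5}
Are 1 and 4 in the same component? yes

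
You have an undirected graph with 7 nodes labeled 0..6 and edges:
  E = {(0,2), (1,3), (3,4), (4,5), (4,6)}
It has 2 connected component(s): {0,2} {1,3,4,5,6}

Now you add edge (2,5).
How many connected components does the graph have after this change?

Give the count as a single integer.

Initial component count: 2
Add (2,5): merges two components. Count decreases: 2 -> 1.
New component count: 1

Answer: 1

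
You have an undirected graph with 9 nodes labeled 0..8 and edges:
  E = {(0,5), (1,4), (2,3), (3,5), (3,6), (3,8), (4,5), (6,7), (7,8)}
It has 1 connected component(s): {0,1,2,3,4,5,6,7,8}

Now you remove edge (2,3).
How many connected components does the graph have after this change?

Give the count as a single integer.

Answer: 2

Derivation:
Initial component count: 1
Remove (2,3): it was a bridge. Count increases: 1 -> 2.
  After removal, components: {0,1,3,4,5,6,7,8} {2}
New component count: 2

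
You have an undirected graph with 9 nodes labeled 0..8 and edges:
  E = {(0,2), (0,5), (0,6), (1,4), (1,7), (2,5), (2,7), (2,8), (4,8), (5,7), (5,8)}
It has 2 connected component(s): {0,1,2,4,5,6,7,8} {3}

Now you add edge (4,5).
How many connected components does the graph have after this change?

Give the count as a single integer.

Initial component count: 2
Add (4,5): endpoints already in same component. Count unchanged: 2.
New component count: 2

Answer: 2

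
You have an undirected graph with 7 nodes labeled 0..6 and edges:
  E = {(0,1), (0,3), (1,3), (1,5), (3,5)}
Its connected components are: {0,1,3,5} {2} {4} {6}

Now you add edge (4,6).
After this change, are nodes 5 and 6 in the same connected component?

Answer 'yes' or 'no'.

Answer: no

Derivation:
Initial components: {0,1,3,5} {2} {4} {6}
Adding edge (4,6): merges {4} and {6}.
New components: {0,1,3,5} {2} {4,6}
Are 5 and 6 in the same component? no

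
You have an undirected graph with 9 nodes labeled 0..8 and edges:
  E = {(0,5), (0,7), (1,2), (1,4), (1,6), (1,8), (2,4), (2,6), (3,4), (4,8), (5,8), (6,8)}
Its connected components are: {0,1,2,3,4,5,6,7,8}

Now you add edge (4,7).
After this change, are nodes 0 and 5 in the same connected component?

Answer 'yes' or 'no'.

Answer: yes

Derivation:
Initial components: {0,1,2,3,4,5,6,7,8}
Adding edge (4,7): both already in same component {0,1,2,3,4,5,6,7,8}. No change.
New components: {0,1,2,3,4,5,6,7,8}
Are 0 and 5 in the same component? yes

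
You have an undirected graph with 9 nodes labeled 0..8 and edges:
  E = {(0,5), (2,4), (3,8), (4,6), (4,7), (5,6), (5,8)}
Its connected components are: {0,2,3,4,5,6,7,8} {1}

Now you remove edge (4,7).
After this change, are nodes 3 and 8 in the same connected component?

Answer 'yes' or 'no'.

Initial components: {0,2,3,4,5,6,7,8} {1}
Removing edge (4,7): it was a bridge — component count 2 -> 3.
New components: {0,2,3,4,5,6,8} {1} {7}
Are 3 and 8 in the same component? yes

Answer: yes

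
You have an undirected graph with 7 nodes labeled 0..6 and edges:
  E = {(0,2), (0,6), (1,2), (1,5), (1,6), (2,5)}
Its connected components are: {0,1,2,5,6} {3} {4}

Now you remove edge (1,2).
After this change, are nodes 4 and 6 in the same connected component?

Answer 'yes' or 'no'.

Answer: no

Derivation:
Initial components: {0,1,2,5,6} {3} {4}
Removing edge (1,2): not a bridge — component count unchanged at 3.
New components: {0,1,2,5,6} {3} {4}
Are 4 and 6 in the same component? no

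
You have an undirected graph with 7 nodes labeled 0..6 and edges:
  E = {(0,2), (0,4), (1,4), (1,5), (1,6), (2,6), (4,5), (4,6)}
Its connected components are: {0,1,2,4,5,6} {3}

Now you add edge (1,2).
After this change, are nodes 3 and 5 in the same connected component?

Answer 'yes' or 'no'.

Initial components: {0,1,2,4,5,6} {3}
Adding edge (1,2): both already in same component {0,1,2,4,5,6}. No change.
New components: {0,1,2,4,5,6} {3}
Are 3 and 5 in the same component? no

Answer: no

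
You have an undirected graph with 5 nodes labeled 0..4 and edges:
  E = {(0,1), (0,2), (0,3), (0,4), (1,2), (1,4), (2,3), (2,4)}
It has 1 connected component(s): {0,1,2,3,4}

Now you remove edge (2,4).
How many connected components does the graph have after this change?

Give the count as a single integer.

Answer: 1

Derivation:
Initial component count: 1
Remove (2,4): not a bridge. Count unchanged: 1.
  After removal, components: {0,1,2,3,4}
New component count: 1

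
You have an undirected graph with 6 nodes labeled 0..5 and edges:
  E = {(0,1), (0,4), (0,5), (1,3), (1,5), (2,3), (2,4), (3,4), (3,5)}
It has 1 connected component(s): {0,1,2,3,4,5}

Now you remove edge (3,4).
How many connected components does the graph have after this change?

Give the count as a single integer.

Answer: 1

Derivation:
Initial component count: 1
Remove (3,4): not a bridge. Count unchanged: 1.
  After removal, components: {0,1,2,3,4,5}
New component count: 1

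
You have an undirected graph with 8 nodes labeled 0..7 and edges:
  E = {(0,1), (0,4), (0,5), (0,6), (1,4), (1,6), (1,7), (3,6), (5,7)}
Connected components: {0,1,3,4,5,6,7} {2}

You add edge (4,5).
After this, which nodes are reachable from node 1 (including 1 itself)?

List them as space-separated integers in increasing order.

Answer: 0 1 3 4 5 6 7

Derivation:
Before: nodes reachable from 1: {0,1,3,4,5,6,7}
Adding (4,5): both endpoints already in same component. Reachability from 1 unchanged.
After: nodes reachable from 1: {0,1,3,4,5,6,7}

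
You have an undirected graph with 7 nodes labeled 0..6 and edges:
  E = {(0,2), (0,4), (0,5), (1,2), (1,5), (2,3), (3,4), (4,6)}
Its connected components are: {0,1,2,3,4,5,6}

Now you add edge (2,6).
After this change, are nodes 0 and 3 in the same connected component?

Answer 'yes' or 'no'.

Answer: yes

Derivation:
Initial components: {0,1,2,3,4,5,6}
Adding edge (2,6): both already in same component {0,1,2,3,4,5,6}. No change.
New components: {0,1,2,3,4,5,6}
Are 0 and 3 in the same component? yes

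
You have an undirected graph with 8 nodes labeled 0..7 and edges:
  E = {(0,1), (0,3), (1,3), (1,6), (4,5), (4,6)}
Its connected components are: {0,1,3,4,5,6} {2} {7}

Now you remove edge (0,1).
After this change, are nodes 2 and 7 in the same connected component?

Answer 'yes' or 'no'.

Initial components: {0,1,3,4,5,6} {2} {7}
Removing edge (0,1): not a bridge — component count unchanged at 3.
New components: {0,1,3,4,5,6} {2} {7}
Are 2 and 7 in the same component? no

Answer: no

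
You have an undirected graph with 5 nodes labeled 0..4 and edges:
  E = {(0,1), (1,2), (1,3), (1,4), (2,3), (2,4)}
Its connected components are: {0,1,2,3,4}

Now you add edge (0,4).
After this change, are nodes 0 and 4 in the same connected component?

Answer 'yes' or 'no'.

Initial components: {0,1,2,3,4}
Adding edge (0,4): both already in same component {0,1,2,3,4}. No change.
New components: {0,1,2,3,4}
Are 0 and 4 in the same component? yes

Answer: yes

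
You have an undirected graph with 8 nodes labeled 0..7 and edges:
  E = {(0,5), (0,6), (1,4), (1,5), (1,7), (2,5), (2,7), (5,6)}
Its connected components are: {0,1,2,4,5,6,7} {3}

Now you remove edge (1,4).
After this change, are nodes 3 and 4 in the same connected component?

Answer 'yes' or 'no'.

Initial components: {0,1,2,4,5,6,7} {3}
Removing edge (1,4): it was a bridge — component count 2 -> 3.
New components: {0,1,2,5,6,7} {3} {4}
Are 3 and 4 in the same component? no

Answer: no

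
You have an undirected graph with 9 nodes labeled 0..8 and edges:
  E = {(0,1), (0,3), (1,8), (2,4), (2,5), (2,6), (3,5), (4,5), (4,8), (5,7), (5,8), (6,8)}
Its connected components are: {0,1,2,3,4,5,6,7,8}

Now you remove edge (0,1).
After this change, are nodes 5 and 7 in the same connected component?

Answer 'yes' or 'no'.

Answer: yes

Derivation:
Initial components: {0,1,2,3,4,5,6,7,8}
Removing edge (0,1): not a bridge — component count unchanged at 1.
New components: {0,1,2,3,4,5,6,7,8}
Are 5 and 7 in the same component? yes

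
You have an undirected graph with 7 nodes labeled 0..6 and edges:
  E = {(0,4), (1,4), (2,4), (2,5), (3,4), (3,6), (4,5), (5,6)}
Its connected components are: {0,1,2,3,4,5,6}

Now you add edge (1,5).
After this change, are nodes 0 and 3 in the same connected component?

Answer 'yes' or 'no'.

Answer: yes

Derivation:
Initial components: {0,1,2,3,4,5,6}
Adding edge (1,5): both already in same component {0,1,2,3,4,5,6}. No change.
New components: {0,1,2,3,4,5,6}
Are 0 and 3 in the same component? yes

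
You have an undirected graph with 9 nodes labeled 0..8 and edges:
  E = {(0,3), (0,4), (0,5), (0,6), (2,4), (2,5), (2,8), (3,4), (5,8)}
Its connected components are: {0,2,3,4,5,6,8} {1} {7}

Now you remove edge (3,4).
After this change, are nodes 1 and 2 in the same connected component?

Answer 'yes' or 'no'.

Answer: no

Derivation:
Initial components: {0,2,3,4,5,6,8} {1} {7}
Removing edge (3,4): not a bridge — component count unchanged at 3.
New components: {0,2,3,4,5,6,8} {1} {7}
Are 1 and 2 in the same component? no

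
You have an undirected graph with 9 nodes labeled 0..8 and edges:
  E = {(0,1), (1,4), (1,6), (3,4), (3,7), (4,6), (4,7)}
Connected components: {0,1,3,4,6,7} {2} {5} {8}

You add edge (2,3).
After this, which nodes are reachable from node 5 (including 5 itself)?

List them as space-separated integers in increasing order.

Before: nodes reachable from 5: {5}
Adding (2,3): merges two components, but neither contains 5. Reachability from 5 unchanged.
After: nodes reachable from 5: {5}

Answer: 5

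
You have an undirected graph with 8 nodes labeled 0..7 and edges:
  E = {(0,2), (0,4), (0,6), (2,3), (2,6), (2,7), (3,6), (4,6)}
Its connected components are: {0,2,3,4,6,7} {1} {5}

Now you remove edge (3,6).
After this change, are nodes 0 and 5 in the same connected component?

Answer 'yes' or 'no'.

Initial components: {0,2,3,4,6,7} {1} {5}
Removing edge (3,6): not a bridge — component count unchanged at 3.
New components: {0,2,3,4,6,7} {1} {5}
Are 0 and 5 in the same component? no

Answer: no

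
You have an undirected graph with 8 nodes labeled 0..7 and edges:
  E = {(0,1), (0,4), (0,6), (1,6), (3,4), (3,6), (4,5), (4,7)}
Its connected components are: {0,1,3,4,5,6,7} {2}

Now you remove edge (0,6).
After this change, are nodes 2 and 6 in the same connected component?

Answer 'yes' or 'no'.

Initial components: {0,1,3,4,5,6,7} {2}
Removing edge (0,6): not a bridge — component count unchanged at 2.
New components: {0,1,3,4,5,6,7} {2}
Are 2 and 6 in the same component? no

Answer: no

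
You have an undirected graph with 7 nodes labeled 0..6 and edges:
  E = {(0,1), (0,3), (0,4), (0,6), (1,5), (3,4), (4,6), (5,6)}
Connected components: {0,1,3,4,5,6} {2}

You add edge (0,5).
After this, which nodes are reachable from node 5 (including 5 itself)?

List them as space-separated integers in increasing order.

Answer: 0 1 3 4 5 6

Derivation:
Before: nodes reachable from 5: {0,1,3,4,5,6}
Adding (0,5): both endpoints already in same component. Reachability from 5 unchanged.
After: nodes reachable from 5: {0,1,3,4,5,6}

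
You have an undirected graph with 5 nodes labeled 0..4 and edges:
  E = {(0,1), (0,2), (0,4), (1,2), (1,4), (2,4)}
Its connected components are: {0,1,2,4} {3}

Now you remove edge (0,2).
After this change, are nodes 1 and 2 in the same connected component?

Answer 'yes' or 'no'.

Initial components: {0,1,2,4} {3}
Removing edge (0,2): not a bridge — component count unchanged at 2.
New components: {0,1,2,4} {3}
Are 1 and 2 in the same component? yes

Answer: yes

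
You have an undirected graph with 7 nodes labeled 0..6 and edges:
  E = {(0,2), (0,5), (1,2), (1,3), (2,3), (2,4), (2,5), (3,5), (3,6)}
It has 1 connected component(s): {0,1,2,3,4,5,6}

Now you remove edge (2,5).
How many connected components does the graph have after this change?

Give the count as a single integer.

Initial component count: 1
Remove (2,5): not a bridge. Count unchanged: 1.
  After removal, components: {0,1,2,3,4,5,6}
New component count: 1

Answer: 1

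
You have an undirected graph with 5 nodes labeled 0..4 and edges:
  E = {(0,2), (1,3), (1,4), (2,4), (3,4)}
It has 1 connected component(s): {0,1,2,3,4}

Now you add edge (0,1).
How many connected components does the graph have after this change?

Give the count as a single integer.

Answer: 1

Derivation:
Initial component count: 1
Add (0,1): endpoints already in same component. Count unchanged: 1.
New component count: 1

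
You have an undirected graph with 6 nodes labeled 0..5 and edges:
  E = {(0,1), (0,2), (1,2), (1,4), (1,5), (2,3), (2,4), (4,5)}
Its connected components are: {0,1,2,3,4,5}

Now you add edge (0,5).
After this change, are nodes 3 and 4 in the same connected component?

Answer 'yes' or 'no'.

Answer: yes

Derivation:
Initial components: {0,1,2,3,4,5}
Adding edge (0,5): both already in same component {0,1,2,3,4,5}. No change.
New components: {0,1,2,3,4,5}
Are 3 and 4 in the same component? yes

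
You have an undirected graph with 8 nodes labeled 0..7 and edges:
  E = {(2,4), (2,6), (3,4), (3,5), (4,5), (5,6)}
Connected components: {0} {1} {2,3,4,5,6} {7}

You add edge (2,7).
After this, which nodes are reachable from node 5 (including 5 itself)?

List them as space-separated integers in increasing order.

Answer: 2 3 4 5 6 7

Derivation:
Before: nodes reachable from 5: {2,3,4,5,6}
Adding (2,7): merges 5's component with another. Reachability grows.
After: nodes reachable from 5: {2,3,4,5,6,7}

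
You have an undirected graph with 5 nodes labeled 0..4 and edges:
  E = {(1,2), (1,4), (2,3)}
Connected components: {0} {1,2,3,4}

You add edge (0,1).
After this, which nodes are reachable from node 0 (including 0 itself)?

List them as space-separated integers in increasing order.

Before: nodes reachable from 0: {0}
Adding (0,1): merges 0's component with another. Reachability grows.
After: nodes reachable from 0: {0,1,2,3,4}

Answer: 0 1 2 3 4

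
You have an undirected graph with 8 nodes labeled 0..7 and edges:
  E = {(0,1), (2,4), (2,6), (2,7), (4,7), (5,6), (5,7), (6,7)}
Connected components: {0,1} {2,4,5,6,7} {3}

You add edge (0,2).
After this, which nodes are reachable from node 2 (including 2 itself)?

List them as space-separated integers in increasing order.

Answer: 0 1 2 4 5 6 7

Derivation:
Before: nodes reachable from 2: {2,4,5,6,7}
Adding (0,2): merges 2's component with another. Reachability grows.
After: nodes reachable from 2: {0,1,2,4,5,6,7}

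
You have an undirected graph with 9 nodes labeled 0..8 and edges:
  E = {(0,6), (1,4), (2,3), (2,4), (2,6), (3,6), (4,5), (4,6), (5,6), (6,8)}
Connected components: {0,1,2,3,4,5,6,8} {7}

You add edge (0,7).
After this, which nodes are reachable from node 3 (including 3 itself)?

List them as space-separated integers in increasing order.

Answer: 0 1 2 3 4 5 6 7 8

Derivation:
Before: nodes reachable from 3: {0,1,2,3,4,5,6,8}
Adding (0,7): merges 3's component with another. Reachability grows.
After: nodes reachable from 3: {0,1,2,3,4,5,6,7,8}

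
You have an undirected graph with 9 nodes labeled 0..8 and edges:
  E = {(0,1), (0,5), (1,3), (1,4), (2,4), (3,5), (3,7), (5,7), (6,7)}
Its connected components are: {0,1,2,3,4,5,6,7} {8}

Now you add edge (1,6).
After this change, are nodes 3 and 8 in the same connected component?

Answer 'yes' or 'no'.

Initial components: {0,1,2,3,4,5,6,7} {8}
Adding edge (1,6): both already in same component {0,1,2,3,4,5,6,7}. No change.
New components: {0,1,2,3,4,5,6,7} {8}
Are 3 and 8 in the same component? no

Answer: no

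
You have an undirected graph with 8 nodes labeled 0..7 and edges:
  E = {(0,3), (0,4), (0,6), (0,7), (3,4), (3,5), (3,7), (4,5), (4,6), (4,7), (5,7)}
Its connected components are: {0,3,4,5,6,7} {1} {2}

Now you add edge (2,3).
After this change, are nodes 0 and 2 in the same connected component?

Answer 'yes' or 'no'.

Initial components: {0,3,4,5,6,7} {1} {2}
Adding edge (2,3): merges {2} and {0,3,4,5,6,7}.
New components: {0,2,3,4,5,6,7} {1}
Are 0 and 2 in the same component? yes

Answer: yes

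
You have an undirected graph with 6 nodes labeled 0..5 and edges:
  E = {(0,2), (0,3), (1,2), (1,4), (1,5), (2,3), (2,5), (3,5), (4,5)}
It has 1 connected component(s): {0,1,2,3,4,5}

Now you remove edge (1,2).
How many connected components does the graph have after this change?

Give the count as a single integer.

Initial component count: 1
Remove (1,2): not a bridge. Count unchanged: 1.
  After removal, components: {0,1,2,3,4,5}
New component count: 1

Answer: 1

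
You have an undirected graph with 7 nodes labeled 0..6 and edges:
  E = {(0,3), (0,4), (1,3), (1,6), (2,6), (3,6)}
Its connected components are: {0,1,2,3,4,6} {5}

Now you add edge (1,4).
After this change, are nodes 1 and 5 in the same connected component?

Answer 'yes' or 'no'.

Initial components: {0,1,2,3,4,6} {5}
Adding edge (1,4): both already in same component {0,1,2,3,4,6}. No change.
New components: {0,1,2,3,4,6} {5}
Are 1 and 5 in the same component? no

Answer: no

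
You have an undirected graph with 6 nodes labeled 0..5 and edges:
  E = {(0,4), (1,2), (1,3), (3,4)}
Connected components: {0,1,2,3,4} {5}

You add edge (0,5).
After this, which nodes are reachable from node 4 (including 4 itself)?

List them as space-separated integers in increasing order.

Before: nodes reachable from 4: {0,1,2,3,4}
Adding (0,5): merges 4's component with another. Reachability grows.
After: nodes reachable from 4: {0,1,2,3,4,5}

Answer: 0 1 2 3 4 5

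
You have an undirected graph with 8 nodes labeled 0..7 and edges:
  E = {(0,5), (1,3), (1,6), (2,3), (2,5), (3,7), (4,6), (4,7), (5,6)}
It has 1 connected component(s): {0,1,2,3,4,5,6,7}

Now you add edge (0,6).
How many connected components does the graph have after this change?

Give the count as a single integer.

Answer: 1

Derivation:
Initial component count: 1
Add (0,6): endpoints already in same component. Count unchanged: 1.
New component count: 1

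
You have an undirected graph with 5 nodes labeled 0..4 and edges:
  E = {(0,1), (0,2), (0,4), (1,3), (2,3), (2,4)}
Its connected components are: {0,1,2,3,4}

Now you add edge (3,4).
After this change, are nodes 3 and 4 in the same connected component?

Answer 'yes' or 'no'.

Initial components: {0,1,2,3,4}
Adding edge (3,4): both already in same component {0,1,2,3,4}. No change.
New components: {0,1,2,3,4}
Are 3 and 4 in the same component? yes

Answer: yes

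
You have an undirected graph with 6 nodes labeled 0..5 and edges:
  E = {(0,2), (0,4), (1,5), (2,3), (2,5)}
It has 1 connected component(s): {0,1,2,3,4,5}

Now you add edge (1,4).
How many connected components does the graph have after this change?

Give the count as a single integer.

Answer: 1

Derivation:
Initial component count: 1
Add (1,4): endpoints already in same component. Count unchanged: 1.
New component count: 1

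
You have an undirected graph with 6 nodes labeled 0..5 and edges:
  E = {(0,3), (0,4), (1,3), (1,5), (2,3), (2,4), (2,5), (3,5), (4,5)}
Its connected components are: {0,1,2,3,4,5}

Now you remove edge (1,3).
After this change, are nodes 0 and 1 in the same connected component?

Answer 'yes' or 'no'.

Initial components: {0,1,2,3,4,5}
Removing edge (1,3): not a bridge — component count unchanged at 1.
New components: {0,1,2,3,4,5}
Are 0 and 1 in the same component? yes

Answer: yes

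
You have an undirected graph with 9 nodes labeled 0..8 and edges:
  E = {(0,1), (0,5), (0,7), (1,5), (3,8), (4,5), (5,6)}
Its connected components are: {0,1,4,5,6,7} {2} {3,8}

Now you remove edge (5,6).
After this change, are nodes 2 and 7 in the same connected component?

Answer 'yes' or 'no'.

Answer: no

Derivation:
Initial components: {0,1,4,5,6,7} {2} {3,8}
Removing edge (5,6): it was a bridge — component count 3 -> 4.
New components: {0,1,4,5,7} {2} {3,8} {6}
Are 2 and 7 in the same component? no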